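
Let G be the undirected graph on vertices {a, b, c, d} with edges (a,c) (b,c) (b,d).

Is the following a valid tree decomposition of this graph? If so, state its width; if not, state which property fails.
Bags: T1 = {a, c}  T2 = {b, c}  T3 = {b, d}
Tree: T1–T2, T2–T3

Yes; width 1.

Every vertex of G appears in some bag (union = {a, b, c, d}); every edge is covered by a bag; and for each vertex v the set of bags containing v is connected in the bag tree. The decomposition is therefore valid. The largest bag has 2 vertices, so the width is 1.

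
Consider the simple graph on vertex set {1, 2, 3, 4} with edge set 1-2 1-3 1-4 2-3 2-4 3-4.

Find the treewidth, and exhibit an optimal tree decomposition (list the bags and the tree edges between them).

With just one bag of size 4, the width is 4 − 1 = 3, so tw(G) ≤ 3. For the lower bound, the 4 vertices {1, 2, 3, 4} are pairwise adjacent, and any tree decomposition puts a clique entirely inside one bag — forcing width ≥ 3. Hence tw(G) = 3 exactly.

Treewidth 3.
One optimal decomposition is:
Bags: B1 = {1, 2, 3, 4}
Tree: (single bag)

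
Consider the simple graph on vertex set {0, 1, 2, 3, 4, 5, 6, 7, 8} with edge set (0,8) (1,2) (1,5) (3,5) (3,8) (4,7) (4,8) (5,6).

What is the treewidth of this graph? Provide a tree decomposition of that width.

The largest bag has 2 vertices, giving width 1; this decomposition certifies tw(G) ≤ 1. Any graph with an edge has treewidth ≥ 1, and G has the edge 4–8. Therefore the treewidth is 1.

Treewidth 1.
One optimal decomposition is:
Bags: B1 = {4, 8}  B2 = {3, 8}  B3 = {4, 7}  B4 = {0, 8}  B5 = {3, 5}  B6 = {1, 5}  B7 = {1, 2}  B8 = {5, 6}
Tree: B1–B2, B1–B3, B2–B4, B2–B5, B5–B6, B6–B7, B6–B8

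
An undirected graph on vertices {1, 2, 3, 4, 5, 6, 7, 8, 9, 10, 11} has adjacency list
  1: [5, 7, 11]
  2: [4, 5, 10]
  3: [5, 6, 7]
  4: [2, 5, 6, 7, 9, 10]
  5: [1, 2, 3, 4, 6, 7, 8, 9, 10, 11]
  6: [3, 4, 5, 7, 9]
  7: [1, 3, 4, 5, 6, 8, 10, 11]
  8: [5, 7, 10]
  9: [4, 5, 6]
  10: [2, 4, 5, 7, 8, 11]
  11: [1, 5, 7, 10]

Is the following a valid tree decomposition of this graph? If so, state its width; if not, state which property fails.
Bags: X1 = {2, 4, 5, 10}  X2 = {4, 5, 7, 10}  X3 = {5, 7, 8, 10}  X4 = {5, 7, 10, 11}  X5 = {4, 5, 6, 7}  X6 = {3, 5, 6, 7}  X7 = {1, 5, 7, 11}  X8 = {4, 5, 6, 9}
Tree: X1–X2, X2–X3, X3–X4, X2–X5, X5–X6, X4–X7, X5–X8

Yes; width 3.

Every vertex of G appears in some bag (union = {1, 2, 3, 4, 5, 6, 7, 8, 9, 10, 11}); every edge is covered by a bag; and for each vertex v the set of bags containing v is connected in the bag tree. The decomposition is therefore valid. The largest bag has 4 vertices, so the width is 3.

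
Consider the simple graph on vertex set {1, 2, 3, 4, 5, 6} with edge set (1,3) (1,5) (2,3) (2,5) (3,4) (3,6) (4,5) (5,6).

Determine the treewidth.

2

A width-2 tree decomposition is:
Bags: B1 = {1, 3, 5}  B2 = {2, 3, 5}  B3 = {3, 5, 6}  B4 = {3, 4, 5}
Tree: B1–B2, B2–B3, B3–B4
Each bag holds 3 vertices, so the decomposition has width 2, which upper-bounds the treewidth. The edges 5–1–3–2–5 form a cycle, so G is not a tree and its treewidth is at least 2. Hence tw(G) = 2 exactly.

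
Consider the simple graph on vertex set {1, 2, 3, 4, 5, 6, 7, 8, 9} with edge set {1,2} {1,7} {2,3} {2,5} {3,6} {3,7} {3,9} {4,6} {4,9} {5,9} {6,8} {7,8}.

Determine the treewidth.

A width-3 tree decomposition is:
Bags: B1 = {1, 2, 7, 8}  B2 = {2, 3, 7, 8}  B3 = {2, 3, 6, 8}  B4 = {2, 3, 5, 6}  B5 = {3, 5, 6, 9}  B6 = {4, 5, 6, 9}
Tree: B1–B2, B2–B3, B3–B4, B4–B5, B5–B6
Every bag has size at most 4, so the width is 4 − 1 = 3 and tw(G) ≤ 3. For the lower bound: the 4 vertex sets {1,7,8}, {2}, {3}, {4,5,6,9} are disjoint, each induces a connected subgraph, and every pair is joined by at least one edge of G. Contracting each set to a single vertex therefore yields K_{4} as a minor, and since treewidth is minor-monotone, tw(G) ≥ tw(K_{4}) = 3. The upper and lower bounds meet at 3, so that is the treewidth.

3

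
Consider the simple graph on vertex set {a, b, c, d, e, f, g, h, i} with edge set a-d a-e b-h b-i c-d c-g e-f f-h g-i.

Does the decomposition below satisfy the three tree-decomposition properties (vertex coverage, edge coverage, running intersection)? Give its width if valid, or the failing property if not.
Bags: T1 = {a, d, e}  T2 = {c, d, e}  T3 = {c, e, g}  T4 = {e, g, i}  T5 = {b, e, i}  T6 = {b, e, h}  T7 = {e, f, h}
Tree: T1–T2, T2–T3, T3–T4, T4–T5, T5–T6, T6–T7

Checking the three conditions: (i) the bags cover all of {a, b, c, d, e, f, g, h, i}; (ii) for each edge, some bag contains both endpoints; (iii) the bags containing any fixed vertex form a subtree. All hold, so the decomposition is valid with width 3 − 1 = 2.

Yes; width 2.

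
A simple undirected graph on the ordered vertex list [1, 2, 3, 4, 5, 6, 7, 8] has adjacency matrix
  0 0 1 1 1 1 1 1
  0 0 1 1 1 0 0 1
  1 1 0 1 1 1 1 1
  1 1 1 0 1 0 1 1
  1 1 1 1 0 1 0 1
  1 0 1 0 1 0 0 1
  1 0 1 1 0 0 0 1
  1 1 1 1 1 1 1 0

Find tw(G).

A width-4 tree decomposition is:
Bags: B1 = {2, 3, 4, 5, 8}  B2 = {1, 3, 4, 5, 8}  B3 = {1, 3, 5, 6, 8}  B4 = {1, 3, 4, 7, 8}
Tree: B1–B2, B2–B3, B2–B4
The largest bag has 5 vertices, giving width 4; this decomposition certifies tw(G) ≤ 4. Conversely, {1, 3, 4, 5, 8} is a clique of size 5, and the vertices of any clique must share a bag in every tree decomposition; so some bag has ≥ 5 vertices and tw(G) ≥ 4. Therefore the treewidth is 4.

4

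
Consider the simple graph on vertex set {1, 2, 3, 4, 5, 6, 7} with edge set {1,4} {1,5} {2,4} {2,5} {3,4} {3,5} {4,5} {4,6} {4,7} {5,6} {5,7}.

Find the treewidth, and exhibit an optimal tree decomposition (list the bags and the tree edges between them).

Treewidth 2.
One such decomposition:
Bags: B1 = {2, 4, 5}  B2 = {4, 5, 7}  B3 = {4, 5, 6}  B4 = {1, 4, 5}  B5 = {3, 4, 5}
Tree: B1–B2, B1–B3, B1–B4, B3–B5

Each bag holds 3 vertices, so the decomposition has width 2, which upper-bounds the treewidth. On the other hand G contains the 3-clique {1, 4, 5}. A clique must lie in a single bag of any decomposition, so no decomposition can have width below 2. Hence tw(G) = 2 exactly.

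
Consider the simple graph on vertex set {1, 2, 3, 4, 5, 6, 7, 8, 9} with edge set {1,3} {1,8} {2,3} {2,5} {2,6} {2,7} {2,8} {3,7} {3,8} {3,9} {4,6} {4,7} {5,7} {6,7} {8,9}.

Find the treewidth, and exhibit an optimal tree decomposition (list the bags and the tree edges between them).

Every bag has size at most 3, so the width is 3 − 1 = 2 and tw(G) ≤ 2. On the other hand G contains the 3-clique {1, 3, 8}. A clique must lie in a single bag of any decomposition, so no decomposition can have width below 2. Therefore the treewidth is 2.

Treewidth 2.
One optimal decomposition is:
Bags: B1 = {3, 8, 9}  B2 = {2, 3, 8}  B3 = {2, 3, 7}  B4 = {1, 3, 8}  B5 = {2, 6, 7}  B6 = {4, 6, 7}  B7 = {2, 5, 7}
Tree: B1–B2, B2–B3, B2–B4, B3–B5, B5–B6, B5–B7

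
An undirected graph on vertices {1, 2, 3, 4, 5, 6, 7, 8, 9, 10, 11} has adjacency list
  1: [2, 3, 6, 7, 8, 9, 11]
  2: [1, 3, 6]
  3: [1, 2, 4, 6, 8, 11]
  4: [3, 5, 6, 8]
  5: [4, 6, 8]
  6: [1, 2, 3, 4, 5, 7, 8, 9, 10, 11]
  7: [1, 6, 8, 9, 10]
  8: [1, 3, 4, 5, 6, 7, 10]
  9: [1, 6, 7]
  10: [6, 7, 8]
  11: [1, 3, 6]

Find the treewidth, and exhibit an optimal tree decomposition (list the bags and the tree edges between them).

Treewidth 3.
Bags: B1 = {1, 6, 7, 9}  B2 = {1, 6, 7, 8}  B3 = {1, 3, 6, 8}  B4 = {3, 4, 6, 8}  B5 = {6, 7, 8, 10}  B6 = {4, 5, 6, 8}  B7 = {1, 2, 3, 6}  B8 = {1, 3, 6, 11}
Tree: B1–B2, B2–B3, B3–B4, B2–B5, B4–B6, B3–B7, B3–B8

The largest bag has 4 vertices, giving width 3; this decomposition certifies tw(G) ≤ 3. For the lower bound, the 4 vertices {1, 6, 7, 9} are pairwise adjacent, and any tree decomposition puts a clique entirely inside one bag — forcing width ≥ 3. Hence tw(G) = 3 exactly.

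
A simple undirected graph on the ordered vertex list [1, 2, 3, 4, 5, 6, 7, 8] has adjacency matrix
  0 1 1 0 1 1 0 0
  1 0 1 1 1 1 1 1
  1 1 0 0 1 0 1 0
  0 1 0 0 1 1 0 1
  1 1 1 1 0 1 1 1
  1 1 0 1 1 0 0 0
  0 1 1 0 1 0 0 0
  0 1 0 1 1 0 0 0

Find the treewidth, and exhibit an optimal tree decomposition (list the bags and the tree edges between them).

Every bag has size at most 4, so the width is 4 − 1 = 3 and tw(G) ≤ 3. On the other hand G contains the 4-clique {2, 4, 5, 8}. A clique must lie in a single bag of any decomposition, so no decomposition can have width below 3. Hence tw(G) = 3 exactly.

Treewidth 3.
One such decomposition:
Bags: B1 = {2, 4, 5, 8}  B2 = {2, 4, 5, 6}  B3 = {1, 2, 5, 6}  B4 = {1, 2, 3, 5}  B5 = {2, 3, 5, 7}
Tree: B1–B2, B2–B3, B3–B4, B4–B5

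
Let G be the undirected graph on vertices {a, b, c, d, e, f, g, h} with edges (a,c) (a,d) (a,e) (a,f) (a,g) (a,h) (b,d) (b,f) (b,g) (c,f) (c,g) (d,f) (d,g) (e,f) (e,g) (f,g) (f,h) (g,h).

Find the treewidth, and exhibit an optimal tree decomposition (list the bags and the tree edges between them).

The largest bag has 4 vertices, giving width 3; this decomposition certifies tw(G) ≤ 3. For the lower bound, the 4 vertices {a, d, f, g} are pairwise adjacent, and any tree decomposition puts a clique entirely inside one bag — forcing width ≥ 3. Therefore the treewidth is 3.

Treewidth 3.
One optimal decomposition is:
Bags: B1 = {b, d, f, g}  B2 = {a, d, f, g}  B3 = {a, f, g, h}  B4 = {a, e, f, g}  B5 = {a, c, f, g}
Tree: B1–B2, B2–B3, B3–B4, B3–B5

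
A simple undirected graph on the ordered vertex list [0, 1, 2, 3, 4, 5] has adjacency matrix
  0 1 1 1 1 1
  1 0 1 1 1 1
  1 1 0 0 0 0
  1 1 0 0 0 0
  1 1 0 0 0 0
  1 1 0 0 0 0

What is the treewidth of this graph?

2

A width-2 tree decomposition is:
Bags: B1 = {0, 1, 5}  B2 = {0, 1, 2}  B3 = {0, 1, 3}  B4 = {0, 1, 4}
Tree: B1–B2, B2–B3, B1–B4
The largest bag has 3 vertices, giving width 2; this decomposition certifies tw(G) ≤ 2. Conversely, {0, 1, 2} is a clique of size 3, and the vertices of any clique must share a bag in every tree decomposition; so some bag has ≥ 3 vertices and tw(G) ≥ 2. Therefore the treewidth is 2.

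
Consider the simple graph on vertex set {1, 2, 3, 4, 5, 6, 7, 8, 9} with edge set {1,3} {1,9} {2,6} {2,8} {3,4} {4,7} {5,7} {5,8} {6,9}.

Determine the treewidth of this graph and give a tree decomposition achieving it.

Each bag holds 3 vertices, so the decomposition has width 2, which upper-bounds the treewidth. The edges 4–3–1–9–6–2–8–5–7–4 form a cycle, so G is not a tree and its treewidth is at least 2. Combining the bounds, tw(G) = 2.

Treewidth 2.
One such decomposition:
Bags: B1 = {1, 3, 4}  B2 = {1, 4, 9}  B3 = {4, 6, 9}  B4 = {2, 4, 6}  B5 = {2, 4, 8}  B6 = {4, 5, 8}  B7 = {4, 5, 7}
Tree: B1–B2, B2–B3, B3–B4, B4–B5, B5–B6, B6–B7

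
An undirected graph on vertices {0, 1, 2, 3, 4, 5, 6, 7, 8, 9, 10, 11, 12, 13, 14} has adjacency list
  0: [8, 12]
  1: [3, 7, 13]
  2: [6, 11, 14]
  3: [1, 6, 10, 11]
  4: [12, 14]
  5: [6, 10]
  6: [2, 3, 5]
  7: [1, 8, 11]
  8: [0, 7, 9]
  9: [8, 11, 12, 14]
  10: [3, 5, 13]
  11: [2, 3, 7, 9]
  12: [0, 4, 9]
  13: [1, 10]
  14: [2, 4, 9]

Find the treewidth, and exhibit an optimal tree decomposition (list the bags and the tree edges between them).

Treewidth 3.
One optimal decomposition is:
Bags: B1 = {1, 5, 10, 13}  B2 = {1, 3, 5, 10}  B3 = {1, 3, 5, 6}  B4 = {1, 3, 6, 7}  B5 = {3, 6, 7, 11}  B6 = {2, 6, 7, 11}  B7 = {2, 7, 8, 11}  B8 = {2, 8, 9, 11}  B9 = {2, 8, 9, 14}  B10 = {0, 8, 9, 14}  B11 = {0, 9, 12, 14}  B12 = {0, 4, 12, 14}
Tree: B1–B2, B2–B3, B3–B4, B4–B5, B5–B6, B6–B7, B7–B8, B8–B9, B9–B10, B10–B11, B11–B12

Each bag holds 4 vertices, so the decomposition has width 3, which upper-bounds the treewidth. For the lower bound: the 4 vertex sets {5,10,13}, {1}, {3}, {2,6,7,11} are disjoint, each induces a connected subgraph, and every pair is joined by at least one edge of G. Contracting each set to a single vertex therefore yields K_{4} as a minor, and since treewidth is minor-monotone, tw(G) ≥ tw(K_{4}) = 3. Hence tw(G) = 3 exactly.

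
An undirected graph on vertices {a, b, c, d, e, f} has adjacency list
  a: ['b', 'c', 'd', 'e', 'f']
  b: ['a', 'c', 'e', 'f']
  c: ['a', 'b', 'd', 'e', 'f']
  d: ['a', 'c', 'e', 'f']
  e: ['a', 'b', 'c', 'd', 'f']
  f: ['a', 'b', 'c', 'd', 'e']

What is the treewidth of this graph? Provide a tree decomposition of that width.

Treewidth 4.
One such decomposition:
Bags: B1 = {a, c, d, e, f}  B2 = {a, b, c, e, f}
Tree: B1–B2

Each bag holds 5 vertices, so the decomposition has width 4, which upper-bounds the treewidth. On the other hand G contains the 5-clique {a, c, d, e, f}. A clique must lie in a single bag of any decomposition, so no decomposition can have width below 4. Hence tw(G) = 4 exactly.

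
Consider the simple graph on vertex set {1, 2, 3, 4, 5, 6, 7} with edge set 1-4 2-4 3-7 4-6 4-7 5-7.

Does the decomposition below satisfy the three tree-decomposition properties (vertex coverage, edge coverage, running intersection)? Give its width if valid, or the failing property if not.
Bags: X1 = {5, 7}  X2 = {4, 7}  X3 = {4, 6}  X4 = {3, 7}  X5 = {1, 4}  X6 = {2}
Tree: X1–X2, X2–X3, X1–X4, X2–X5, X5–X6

No — edge (4,2) lies in no bag.

A tree decomposition must satisfy three properties: every vertex lies in some bag; for every edge, both endpoints lie together in some bag; and for every vertex, the bags containing it form a connected subtree. Here edge (4,2) lies in no bag, so the decomposition is invalid.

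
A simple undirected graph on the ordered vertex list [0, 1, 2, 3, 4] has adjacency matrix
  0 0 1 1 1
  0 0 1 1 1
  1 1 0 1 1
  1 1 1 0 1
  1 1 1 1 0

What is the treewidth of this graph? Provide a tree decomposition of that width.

Treewidth 3.
Bags: B1 = {1, 2, 3, 4}  B2 = {0, 2, 3, 4}
Tree: B1–B2

Every bag has size at most 4, so the width is 4 − 1 = 3 and tw(G) ≤ 3. For the lower bound, the 4 vertices {0, 2, 3, 4} are pairwise adjacent, and any tree decomposition puts a clique entirely inside one bag — forcing width ≥ 3. Combining the bounds, tw(G) = 3.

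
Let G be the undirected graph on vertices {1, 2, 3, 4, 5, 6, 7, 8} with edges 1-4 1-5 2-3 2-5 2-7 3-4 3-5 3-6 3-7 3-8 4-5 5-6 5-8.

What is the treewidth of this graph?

2

A width-2 tree decomposition is:
Bags: B1 = {2, 3, 5}  B2 = {3, 4, 5}  B3 = {3, 5, 6}  B4 = {3, 5, 8}  B5 = {1, 4, 5}  B6 = {2, 3, 7}
Tree: B1–B2, B1–B3, B3–B4, B2–B5, B1–B6
Each bag holds 3 vertices, so the decomposition has width 2, which upper-bounds the treewidth. Conversely, {1, 4, 5} is a clique of size 3, and the vertices of any clique must share a bag in every tree decomposition; so some bag has ≥ 3 vertices and tw(G) ≥ 2. The upper and lower bounds meet at 2, so that is the treewidth.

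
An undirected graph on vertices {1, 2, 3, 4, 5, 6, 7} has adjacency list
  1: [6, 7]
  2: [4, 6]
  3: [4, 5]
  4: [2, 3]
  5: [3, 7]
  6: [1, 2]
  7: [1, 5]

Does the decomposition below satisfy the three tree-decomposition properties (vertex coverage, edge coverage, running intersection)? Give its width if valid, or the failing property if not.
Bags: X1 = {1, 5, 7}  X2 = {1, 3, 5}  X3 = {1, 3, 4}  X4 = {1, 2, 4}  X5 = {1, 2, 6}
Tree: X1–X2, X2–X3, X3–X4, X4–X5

Vertex coverage: the bags together contain {1, 2, 3, 4, 5, 6, 7}, the full vertex set. Edge coverage: each edge of G has both endpoints in at least one bag. Running intersection: for every vertex, the bags containing it form a connected subtree. All three properties hold, so this is a valid tree decomposition of width max|bag| − 1 = 2, and hence tw(G) ≤ 2.

Yes; width 2.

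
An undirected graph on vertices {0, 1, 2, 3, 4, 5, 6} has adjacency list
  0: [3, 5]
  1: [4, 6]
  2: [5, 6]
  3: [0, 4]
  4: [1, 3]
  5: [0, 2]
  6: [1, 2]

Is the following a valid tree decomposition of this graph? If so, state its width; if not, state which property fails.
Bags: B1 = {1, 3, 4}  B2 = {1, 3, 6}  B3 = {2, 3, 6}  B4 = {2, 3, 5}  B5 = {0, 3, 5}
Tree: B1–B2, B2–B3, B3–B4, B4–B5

Yes; width 2.

Every vertex of G appears in some bag (union = {0, 1, 2, 3, 4, 5, 6}); every edge is covered by a bag; and for each vertex v the set of bags containing v is connected in the bag tree. The decomposition is therefore valid. The largest bag has 3 vertices, so the width is 2.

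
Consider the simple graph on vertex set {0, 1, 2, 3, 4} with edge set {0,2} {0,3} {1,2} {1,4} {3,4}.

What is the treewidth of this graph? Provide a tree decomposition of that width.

The largest bag has 3 vertices, giving width 2; this decomposition certifies tw(G) ≤ 2. The edges 3–4–1–2–0–3 form a cycle, so G is not a tree and its treewidth is at least 2. Combining the bounds, tw(G) = 2.

Treewidth 2.
One optimal decomposition is:
Bags: B1 = {1, 3, 4}  B2 = {1, 2, 3}  B3 = {0, 2, 3}
Tree: B1–B2, B2–B3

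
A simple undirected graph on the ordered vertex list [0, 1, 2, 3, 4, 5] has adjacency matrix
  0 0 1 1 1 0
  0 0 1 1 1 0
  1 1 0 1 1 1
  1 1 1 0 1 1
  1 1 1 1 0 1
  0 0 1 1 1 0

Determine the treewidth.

A width-3 tree decomposition is:
Bags: B1 = {2, 3, 4, 5}  B2 = {1, 2, 3, 4}  B3 = {0, 2, 3, 4}
Tree: B1–B2, B2–B3
Every bag has size at most 4, so the width is 4 − 1 = 3 and tw(G) ≤ 3. Conversely, {0, 2, 3, 4} is a clique of size 4, and the vertices of any clique must share a bag in every tree decomposition; so some bag has ≥ 4 vertices and tw(G) ≥ 3. The upper and lower bounds meet at 3, so that is the treewidth.

3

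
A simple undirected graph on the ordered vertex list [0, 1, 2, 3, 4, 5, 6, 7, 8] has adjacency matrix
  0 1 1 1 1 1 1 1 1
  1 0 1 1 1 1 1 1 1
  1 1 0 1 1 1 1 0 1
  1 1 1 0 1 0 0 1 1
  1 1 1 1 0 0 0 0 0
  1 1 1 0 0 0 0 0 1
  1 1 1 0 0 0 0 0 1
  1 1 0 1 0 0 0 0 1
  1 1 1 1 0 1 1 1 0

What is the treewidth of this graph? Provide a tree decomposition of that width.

Every bag has size at most 5, so the width is 5 − 1 = 4 and tw(G) ≤ 4. For the lower bound, the 5 vertices {0, 1, 2, 3, 8} are pairwise adjacent, and any tree decomposition puts a clique entirely inside one bag — forcing width ≥ 4. Therefore the treewidth is 4.

Treewidth 4.
One optimal decomposition is:
Bags: B1 = {0, 1, 2, 3, 4}  B2 = {0, 1, 2, 3, 8}  B3 = {0, 1, 2, 6, 8}  B4 = {0, 1, 3, 7, 8}  B5 = {0, 1, 2, 5, 8}
Tree: B1–B2, B2–B3, B2–B4, B2–B5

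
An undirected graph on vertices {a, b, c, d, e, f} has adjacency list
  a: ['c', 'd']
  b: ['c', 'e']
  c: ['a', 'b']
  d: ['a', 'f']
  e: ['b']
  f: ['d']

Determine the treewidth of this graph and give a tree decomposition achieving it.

Each bag holds 2 vertices, so the decomposition has width 1, which upper-bounds the treewidth. G has an edge, so its treewidth is at least 1. The upper and lower bounds meet at 1, so that is the treewidth.

Treewidth 1.
One optimal decomposition is:
Bags: B1 = {d, f}  B2 = {a, d}  B3 = {a, c}  B4 = {b, c}  B5 = {b, e}
Tree: B1–B2, B2–B3, B3–B4, B4–B5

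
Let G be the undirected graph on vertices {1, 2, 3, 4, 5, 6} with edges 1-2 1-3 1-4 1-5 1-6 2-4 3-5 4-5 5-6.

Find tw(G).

2

A width-2 tree decomposition is:
Bags: B1 = {1, 3, 5}  B2 = {1, 4, 5}  B3 = {1, 5, 6}  B4 = {1, 2, 4}
Tree: B1–B2, B2–B3, B2–B4
Every bag has size at most 3, so the width is 3 − 1 = 2 and tw(G) ≤ 2. Conversely, {1, 2, 4} is a clique of size 3, and the vertices of any clique must share a bag in every tree decomposition; so some bag has ≥ 3 vertices and tw(G) ≥ 2. Combining the bounds, tw(G) = 2.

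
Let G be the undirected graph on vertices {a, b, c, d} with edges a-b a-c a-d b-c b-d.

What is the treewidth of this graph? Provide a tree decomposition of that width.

Every bag has size at most 3, so the width is 3 − 1 = 2 and tw(G) ≤ 2. On the other hand G contains the 3-clique {a, b, d}. A clique must lie in a single bag of any decomposition, so no decomposition can have width below 2. Therefore the treewidth is 2.

Treewidth 2.
One optimal decomposition is:
Bags: B1 = {a, b, d}  B2 = {a, b, c}
Tree: B1–B2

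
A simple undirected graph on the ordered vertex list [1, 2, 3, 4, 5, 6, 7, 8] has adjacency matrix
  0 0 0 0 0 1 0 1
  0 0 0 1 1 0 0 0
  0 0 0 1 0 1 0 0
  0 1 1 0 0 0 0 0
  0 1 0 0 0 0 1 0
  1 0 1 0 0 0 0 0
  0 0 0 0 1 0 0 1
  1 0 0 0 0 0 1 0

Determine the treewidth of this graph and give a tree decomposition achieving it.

The largest bag has 3 vertices, giving width 2; this decomposition certifies tw(G) ≤ 2. For the lower bound, G contains the cycle 8–7–5–2–4–3–6–1–8, so G is not a forest; only forests have treewidth ≤ 1, hence tw(G) ≥ 2. Hence tw(G) = 2 exactly.

Treewidth 2.
Bags: B1 = {5, 7, 8}  B2 = {2, 5, 8}  B3 = {2, 4, 8}  B4 = {3, 4, 8}  B5 = {3, 6, 8}  B6 = {1, 6, 8}
Tree: B1–B2, B2–B3, B3–B4, B4–B5, B5–B6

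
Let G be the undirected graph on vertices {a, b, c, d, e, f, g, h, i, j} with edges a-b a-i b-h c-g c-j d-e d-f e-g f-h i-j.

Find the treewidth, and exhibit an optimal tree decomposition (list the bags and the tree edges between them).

Treewidth 2.
One such decomposition:
Bags: B1 = {d, f, h}  B2 = {b, d, h}  B3 = {a, b, d}  B4 = {a, d, i}  B5 = {d, i, j}  B6 = {c, d, j}  B7 = {c, d, g}  B8 = {d, e, g}
Tree: B1–B2, B2–B3, B3–B4, B4–B5, B5–B6, B6–B7, B7–B8

Every bag has size at most 3, so the width is 3 − 1 = 2 and tw(G) ≤ 2. For the lower bound, G contains the cycle d–f–h–b–a–i–j–c–g–e–d, so G is not a forest; only forests have treewidth ≤ 1, hence tw(G) ≥ 2. The upper and lower bounds meet at 2, so that is the treewidth.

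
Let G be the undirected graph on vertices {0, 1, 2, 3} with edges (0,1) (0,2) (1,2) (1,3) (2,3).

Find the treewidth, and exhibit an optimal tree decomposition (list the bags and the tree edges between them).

The largest bag has 3 vertices, giving width 2; this decomposition certifies tw(G) ≤ 2. For the lower bound, the 3 vertices {0, 1, 2} are pairwise adjacent, and any tree decomposition puts a clique entirely inside one bag — forcing width ≥ 2. The upper and lower bounds meet at 2, so that is the treewidth.

Treewidth 2.
One optimal decomposition is:
Bags: B1 = {0, 1, 2}  B2 = {1, 2, 3}
Tree: B1–B2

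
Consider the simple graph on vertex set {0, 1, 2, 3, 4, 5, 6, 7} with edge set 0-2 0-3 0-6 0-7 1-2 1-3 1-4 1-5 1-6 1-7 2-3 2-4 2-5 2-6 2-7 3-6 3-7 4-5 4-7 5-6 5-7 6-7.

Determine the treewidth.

4

A width-4 tree decomposition is:
Bags: B1 = {1, 2, 3, 6, 7}  B2 = {0, 2, 3, 6, 7}  B3 = {1, 2, 5, 6, 7}  B4 = {1, 2, 4, 5, 7}
Tree: B1–B2, B1–B3, B3–B4
Every bag has size at most 5, so the width is 5 − 1 = 4 and tw(G) ≤ 4. For the lower bound, the 5 vertices {0, 2, 3, 6, 7} are pairwise adjacent, and any tree decomposition puts a clique entirely inside one bag — forcing width ≥ 4. The upper and lower bounds meet at 4, so that is the treewidth.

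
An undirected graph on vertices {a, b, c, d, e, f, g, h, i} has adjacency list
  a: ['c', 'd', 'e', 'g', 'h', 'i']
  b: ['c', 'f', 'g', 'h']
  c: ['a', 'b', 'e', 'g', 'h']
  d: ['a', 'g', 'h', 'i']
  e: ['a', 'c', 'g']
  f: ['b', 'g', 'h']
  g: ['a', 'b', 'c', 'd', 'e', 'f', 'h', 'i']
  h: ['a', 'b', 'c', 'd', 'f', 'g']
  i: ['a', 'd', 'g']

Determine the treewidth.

3

A width-3 tree decomposition is:
Bags: B1 = {a, d, g, i}  B2 = {a, d, g, h}  B3 = {a, c, g, h}  B4 = {b, c, g, h}  B5 = {b, f, g, h}  B6 = {a, c, e, g}
Tree: B1–B2, B2–B3, B3–B4, B4–B5, B3–B6
Each bag holds 4 vertices, so the decomposition has width 3, which upper-bounds the treewidth. On the other hand G contains the 4-clique {a, c, e, g}. A clique must lie in a single bag of any decomposition, so no decomposition can have width below 3. The upper and lower bounds meet at 3, so that is the treewidth.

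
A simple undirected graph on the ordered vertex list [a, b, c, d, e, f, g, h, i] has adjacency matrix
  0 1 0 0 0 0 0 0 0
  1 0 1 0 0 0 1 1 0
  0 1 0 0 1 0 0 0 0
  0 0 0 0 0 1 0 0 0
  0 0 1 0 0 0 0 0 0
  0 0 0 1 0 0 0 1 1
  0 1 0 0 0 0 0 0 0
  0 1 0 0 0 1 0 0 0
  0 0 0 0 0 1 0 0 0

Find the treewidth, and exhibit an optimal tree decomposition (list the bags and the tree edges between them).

The largest bag has 2 vertices, giving width 1; this decomposition certifies tw(G) ≤ 1. Any graph with an edge has treewidth ≥ 1, and G has the edge h–f. The upper and lower bounds meet at 1, so that is the treewidth.

Treewidth 1.
One optimal decomposition is:
Bags: B1 = {f, h}  B2 = {b, h}  B3 = {b, c}  B4 = {a, b}  B5 = {b, g}  B6 = {c, e}  B7 = {f, i}  B8 = {d, f}
Tree: B1–B2, B2–B3, B2–B4, B3–B5, B3–B6, B1–B7, B1–B8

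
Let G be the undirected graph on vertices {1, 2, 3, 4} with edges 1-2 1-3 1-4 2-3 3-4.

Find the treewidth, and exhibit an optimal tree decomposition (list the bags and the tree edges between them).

Treewidth 2.
One such decomposition:
Bags: B1 = {1, 3, 4}  B2 = {1, 2, 3}
Tree: B1–B2

The largest bag has 3 vertices, giving width 2; this decomposition certifies tw(G) ≤ 2. On the other hand G contains the 3-clique {1, 2, 3}. A clique must lie in a single bag of any decomposition, so no decomposition can have width below 2. Therefore the treewidth is 2.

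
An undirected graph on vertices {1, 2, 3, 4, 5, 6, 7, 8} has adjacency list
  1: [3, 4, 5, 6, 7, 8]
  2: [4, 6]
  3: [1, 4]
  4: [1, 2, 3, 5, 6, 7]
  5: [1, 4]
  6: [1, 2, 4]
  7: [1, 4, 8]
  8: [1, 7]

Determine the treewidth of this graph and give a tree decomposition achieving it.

Treewidth 2.
Bags: B1 = {1, 4, 7}  B2 = {1, 4, 5}  B3 = {1, 3, 4}  B4 = {1, 7, 8}  B5 = {1, 4, 6}  B6 = {2, 4, 6}
Tree: B1–B2, B2–B3, B1–B4, B2–B5, B5–B6

The largest bag has 3 vertices, giving width 2; this decomposition certifies tw(G) ≤ 2. Conversely, {1, 7, 8} is a clique of size 3, and the vertices of any clique must share a bag in every tree decomposition; so some bag has ≥ 3 vertices and tw(G) ≥ 2. Hence tw(G) = 2 exactly.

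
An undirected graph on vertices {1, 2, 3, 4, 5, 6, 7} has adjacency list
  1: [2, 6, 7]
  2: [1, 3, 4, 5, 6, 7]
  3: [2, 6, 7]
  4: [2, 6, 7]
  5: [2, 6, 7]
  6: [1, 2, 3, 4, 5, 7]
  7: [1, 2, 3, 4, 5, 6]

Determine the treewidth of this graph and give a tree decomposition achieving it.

Treewidth 3.
One such decomposition:
Bags: B1 = {2, 5, 6, 7}  B2 = {2, 4, 6, 7}  B3 = {2, 3, 6, 7}  B4 = {1, 2, 6, 7}
Tree: B1–B2, B1–B3, B1–B4

Each bag holds 4 vertices, so the decomposition has width 3, which upper-bounds the treewidth. Conversely, {1, 2, 6, 7} is a clique of size 4, and the vertices of any clique must share a bag in every tree decomposition; so some bag has ≥ 4 vertices and tw(G) ≥ 3. Therefore the treewidth is 3.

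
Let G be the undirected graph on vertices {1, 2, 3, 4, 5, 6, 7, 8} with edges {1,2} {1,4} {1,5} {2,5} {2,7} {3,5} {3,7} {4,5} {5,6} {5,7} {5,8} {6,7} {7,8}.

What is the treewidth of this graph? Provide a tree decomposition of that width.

Every bag has size at most 3, so the width is 3 − 1 = 2 and tw(G) ≤ 2. For the lower bound, the 3 vertices {1, 2, 5} are pairwise adjacent, and any tree decomposition puts a clique entirely inside one bag — forcing width ≥ 2. Therefore the treewidth is 2.

Treewidth 2.
Bags: B1 = {2, 5, 7}  B2 = {3, 5, 7}  B3 = {5, 6, 7}  B4 = {1, 2, 5}  B5 = {5, 7, 8}  B6 = {1, 4, 5}
Tree: B1–B2, B1–B3, B1–B4, B1–B5, B4–B6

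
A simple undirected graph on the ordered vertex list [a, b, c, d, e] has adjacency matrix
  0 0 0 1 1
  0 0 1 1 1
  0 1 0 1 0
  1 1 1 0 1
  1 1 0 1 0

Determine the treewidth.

2

A width-2 tree decomposition is:
Bags: B1 = {a, d, e}  B2 = {b, d, e}  B3 = {b, c, d}
Tree: B1–B2, B2–B3
Each bag holds 3 vertices, so the decomposition has width 2, which upper-bounds the treewidth. For the lower bound, the 3 vertices {a, d, e} are pairwise adjacent, and any tree decomposition puts a clique entirely inside one bag — forcing width ≥ 2. The upper and lower bounds meet at 2, so that is the treewidth.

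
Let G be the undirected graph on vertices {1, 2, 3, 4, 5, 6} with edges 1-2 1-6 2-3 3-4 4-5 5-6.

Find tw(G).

2

A width-2 tree decomposition is:
Bags: B1 = {4, 5, 6}  B2 = {3, 4, 6}  B3 = {2, 3, 6}  B4 = {1, 2, 6}
Tree: B1–B2, B2–B3, B3–B4
The largest bag has 3 vertices, giving width 2; this decomposition certifies tw(G) ≤ 2. The edges 6–5–4–3–2–1–6 form a cycle, so G is not a tree and its treewidth is at least 2. Therefore the treewidth is 2.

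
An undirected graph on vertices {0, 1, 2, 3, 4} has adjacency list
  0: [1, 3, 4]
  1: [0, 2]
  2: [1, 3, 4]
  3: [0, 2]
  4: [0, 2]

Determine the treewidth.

A width-2 tree decomposition is:
Bags: B1 = {0, 2, 4}  B2 = {0, 1, 2}  B3 = {0, 2, 3}
Tree: B1–B2, B2–B3
Every bag has size at most 3, so the width is 3 − 1 = 2 and tw(G) ≤ 2. The edges 4–0–1–2–4 form a cycle, so G is not a tree and its treewidth is at least 2. Combining the bounds, tw(G) = 2.

2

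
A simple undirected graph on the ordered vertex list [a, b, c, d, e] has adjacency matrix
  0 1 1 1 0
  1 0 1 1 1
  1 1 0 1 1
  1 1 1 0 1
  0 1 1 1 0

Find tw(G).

3

A width-3 tree decomposition is:
Bags: B1 = {b, c, d, e}  B2 = {a, b, c, d}
Tree: B1–B2
The largest bag has 4 vertices, giving width 3; this decomposition certifies tw(G) ≤ 3. Conversely, {b, c, d, e} is a clique of size 4, and the vertices of any clique must share a bag in every tree decomposition; so some bag has ≥ 4 vertices and tw(G) ≥ 3. Combining the bounds, tw(G) = 3.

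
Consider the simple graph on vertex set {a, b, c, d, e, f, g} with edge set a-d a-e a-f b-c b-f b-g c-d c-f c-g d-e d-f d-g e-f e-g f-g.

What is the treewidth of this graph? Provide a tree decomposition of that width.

The largest bag has 4 vertices, giving width 3; this decomposition certifies tw(G) ≤ 3. For the lower bound, the 4 vertices {d, e, f, g} are pairwise adjacent, and any tree decomposition puts a clique entirely inside one bag — forcing width ≥ 3. Hence tw(G) = 3 exactly.

Treewidth 3.
Bags: B1 = {c, d, f, g}  B2 = {d, e, f, g}  B3 = {b, c, f, g}  B4 = {a, d, e, f}
Tree: B1–B2, B1–B3, B2–B4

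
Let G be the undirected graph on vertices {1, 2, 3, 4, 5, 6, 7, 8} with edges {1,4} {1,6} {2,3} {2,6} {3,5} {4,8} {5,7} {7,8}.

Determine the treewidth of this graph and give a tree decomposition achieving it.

Every bag has size at most 3, so the width is 3 − 1 = 2 and tw(G) ≤ 2. For the lower bound, G contains the cycle 7–5–3–2–6–1–4–8–7, so G is not a forest; only forests have treewidth ≤ 1, hence tw(G) ≥ 2. The upper and lower bounds meet at 2, so that is the treewidth.

Treewidth 2.
One such decomposition:
Bags: B1 = {3, 5, 7}  B2 = {2, 3, 7}  B3 = {2, 6, 7}  B4 = {1, 6, 7}  B5 = {1, 4, 7}  B6 = {4, 7, 8}
Tree: B1–B2, B2–B3, B3–B4, B4–B5, B5–B6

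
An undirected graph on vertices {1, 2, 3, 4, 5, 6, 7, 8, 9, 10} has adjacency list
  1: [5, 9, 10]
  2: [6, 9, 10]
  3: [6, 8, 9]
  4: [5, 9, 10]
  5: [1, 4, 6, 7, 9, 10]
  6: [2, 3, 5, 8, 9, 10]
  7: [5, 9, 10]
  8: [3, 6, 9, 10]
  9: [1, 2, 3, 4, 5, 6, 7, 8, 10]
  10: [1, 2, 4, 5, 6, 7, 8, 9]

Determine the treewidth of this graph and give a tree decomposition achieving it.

Every bag has size at most 4, so the width is 4 − 1 = 3 and tw(G) ≤ 3. For the lower bound, the 4 vertices {6, 8, 9, 10} are pairwise adjacent, and any tree decomposition puts a clique entirely inside one bag — forcing width ≥ 3. The upper and lower bounds meet at 3, so that is the treewidth.

Treewidth 3.
One optimal decomposition is:
Bags: B1 = {5, 6, 9, 10}  B2 = {6, 8, 9, 10}  B3 = {4, 5, 9, 10}  B4 = {2, 6, 9, 10}  B5 = {3, 6, 8, 9}  B6 = {5, 7, 9, 10}  B7 = {1, 5, 9, 10}
Tree: B1–B2, B1–B3, B1–B4, B2–B5, B1–B6, B1–B7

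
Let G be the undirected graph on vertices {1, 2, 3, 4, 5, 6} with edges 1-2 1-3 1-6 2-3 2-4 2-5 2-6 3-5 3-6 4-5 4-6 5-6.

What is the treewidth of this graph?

A width-3 tree decomposition is:
Bags: B1 = {1, 2, 3, 6}  B2 = {2, 3, 5, 6}  B3 = {2, 4, 5, 6}
Tree: B1–B2, B2–B3
The largest bag has 4 vertices, giving width 3; this decomposition certifies tw(G) ≤ 3. For the lower bound, the 4 vertices {1, 2, 3, 6} are pairwise adjacent, and any tree decomposition puts a clique entirely inside one bag — forcing width ≥ 3. The upper and lower bounds meet at 3, so that is the treewidth.

3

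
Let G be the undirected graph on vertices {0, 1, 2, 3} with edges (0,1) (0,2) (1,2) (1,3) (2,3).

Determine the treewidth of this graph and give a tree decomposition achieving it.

The largest bag has 3 vertices, giving width 2; this decomposition certifies tw(G) ≤ 2. Conversely, {0, 1, 2} is a clique of size 3, and the vertices of any clique must share a bag in every tree decomposition; so some bag has ≥ 3 vertices and tw(G) ≥ 2. Therefore the treewidth is 2.

Treewidth 2.
One optimal decomposition is:
Bags: B1 = {1, 2, 3}  B2 = {0, 1, 2}
Tree: B1–B2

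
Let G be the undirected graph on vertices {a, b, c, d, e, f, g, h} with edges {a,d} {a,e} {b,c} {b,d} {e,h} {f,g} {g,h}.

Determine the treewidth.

1

A width-1 tree decomposition is:
Bags: B1 = {b, c}  B2 = {b, d}  B3 = {a, d}  B4 = {a, e}  B5 = {e, h}  B6 = {g, h}  B7 = {f, g}
Tree: B1–B2, B2–B3, B3–B4, B4–B5, B5–B6, B6–B7
The largest bag has 2 vertices, giving width 1; this decomposition certifies tw(G) ≤ 1. Since G has at least one edge (e.g. c–b), it is not an edgeless graph, so tw(G) ≥ 1. Hence tw(G) = 1 exactly.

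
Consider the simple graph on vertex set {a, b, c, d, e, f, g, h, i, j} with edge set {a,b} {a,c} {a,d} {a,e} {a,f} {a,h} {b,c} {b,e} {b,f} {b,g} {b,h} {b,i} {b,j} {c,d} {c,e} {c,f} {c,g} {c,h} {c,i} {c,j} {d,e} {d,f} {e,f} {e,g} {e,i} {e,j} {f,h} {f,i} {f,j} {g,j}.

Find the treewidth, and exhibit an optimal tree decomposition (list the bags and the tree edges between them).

Treewidth 4.
One such decomposition:
Bags: B1 = {a, c, d, e, f}  B2 = {a, b, c, e, f}  B3 = {b, c, e, f, j}  B4 = {a, b, c, f, h}  B5 = {b, c, e, g, j}  B6 = {b, c, e, f, i}
Tree: B1–B2, B2–B3, B2–B4, B3–B5, B2–B6

The largest bag has 5 vertices, giving width 4; this decomposition certifies tw(G) ≤ 4. Conversely, {b, c, e, g, j} is a clique of size 5, and the vertices of any clique must share a bag in every tree decomposition; so some bag has ≥ 5 vertices and tw(G) ≥ 4. Therefore the treewidth is 4.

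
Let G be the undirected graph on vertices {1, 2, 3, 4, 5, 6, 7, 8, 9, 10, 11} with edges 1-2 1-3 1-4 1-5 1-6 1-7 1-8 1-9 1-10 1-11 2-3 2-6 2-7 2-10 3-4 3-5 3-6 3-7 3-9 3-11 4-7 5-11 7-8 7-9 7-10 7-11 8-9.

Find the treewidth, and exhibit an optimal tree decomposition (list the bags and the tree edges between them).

Treewidth 3.
One such decomposition:
Bags: B1 = {1, 3, 7, 9}  B2 = {1, 2, 3, 7}  B3 = {1, 3, 7, 11}  B4 = {1, 7, 8, 9}  B5 = {1, 2, 7, 10}  B6 = {1, 3, 5, 11}  B7 = {1, 3, 4, 7}  B8 = {1, 2, 3, 6}
Tree: B1–B2, B2–B3, B1–B4, B2–B5, B3–B6, B3–B7, B2–B8

Every bag has size at most 4, so the width is 4 − 1 = 3 and tw(G) ≤ 3. Conversely, {1, 7, 8, 9} is a clique of size 4, and the vertices of any clique must share a bag in every tree decomposition; so some bag has ≥ 4 vertices and tw(G) ≥ 3. Hence tw(G) = 3 exactly.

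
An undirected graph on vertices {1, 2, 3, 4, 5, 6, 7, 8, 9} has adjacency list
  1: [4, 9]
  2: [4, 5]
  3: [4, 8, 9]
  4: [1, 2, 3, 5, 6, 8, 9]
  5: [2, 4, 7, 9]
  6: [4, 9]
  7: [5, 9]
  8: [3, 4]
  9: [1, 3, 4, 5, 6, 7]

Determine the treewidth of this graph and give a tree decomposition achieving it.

Every bag has size at most 3, so the width is 3 − 1 = 2 and tw(G) ≤ 2. Conversely, {3, 4, 8} is a clique of size 3, and the vertices of any clique must share a bag in every tree decomposition; so some bag has ≥ 3 vertices and tw(G) ≥ 2. The upper and lower bounds meet at 2, so that is the treewidth.

Treewidth 2.
One optimal decomposition is:
Bags: B1 = {3, 4, 9}  B2 = {1, 4, 9}  B3 = {4, 5, 9}  B4 = {5, 7, 9}  B5 = {2, 4, 5}  B6 = {3, 4, 8}  B7 = {4, 6, 9}
Tree: B1–B2, B2–B3, B3–B4, B3–B5, B1–B6, B3–B7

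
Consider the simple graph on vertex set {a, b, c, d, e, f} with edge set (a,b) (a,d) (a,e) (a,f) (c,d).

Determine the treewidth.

A width-1 tree decomposition is:
Bags: B1 = {a, d}  B2 = {a, e}  B3 = {a, b}  B4 = {a, f}  B5 = {c, d}
Tree: B1–B2, B2–B3, B1–B4, B1–B5
The largest bag has 2 vertices, giving width 1; this decomposition certifies tw(G) ≤ 1. Since G has at least one edge (e.g. a–d), it is not an edgeless graph, so tw(G) ≥ 1. Therefore the treewidth is 1.

1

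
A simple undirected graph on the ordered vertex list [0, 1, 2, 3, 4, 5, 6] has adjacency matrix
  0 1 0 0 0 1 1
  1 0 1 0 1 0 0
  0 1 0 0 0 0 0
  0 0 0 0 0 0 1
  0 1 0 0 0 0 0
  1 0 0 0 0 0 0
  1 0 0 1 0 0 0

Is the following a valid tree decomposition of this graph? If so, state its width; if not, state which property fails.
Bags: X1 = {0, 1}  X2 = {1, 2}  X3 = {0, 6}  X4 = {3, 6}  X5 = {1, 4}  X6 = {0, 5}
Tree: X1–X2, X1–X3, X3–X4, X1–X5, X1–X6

Checking the three conditions: (i) the bags cover all of {0, 1, 2, 3, 4, 5, 6}; (ii) for each edge, some bag contains both endpoints; (iii) the bags containing any fixed vertex form a subtree. All hold, so the decomposition is valid with width 2 − 1 = 1.

Yes; width 1.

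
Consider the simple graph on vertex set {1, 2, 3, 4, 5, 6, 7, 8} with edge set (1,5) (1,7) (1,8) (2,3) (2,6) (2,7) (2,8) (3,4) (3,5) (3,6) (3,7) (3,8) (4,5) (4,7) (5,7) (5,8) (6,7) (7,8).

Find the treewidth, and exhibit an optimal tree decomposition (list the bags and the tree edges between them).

Treewidth 3.
One optimal decomposition is:
Bags: B1 = {2, 3, 7, 8}  B2 = {2, 3, 6, 7}  B3 = {3, 5, 7, 8}  B4 = {3, 4, 5, 7}  B5 = {1, 5, 7, 8}
Tree: B1–B2, B1–B3, B3–B4, B3–B5

The largest bag has 4 vertices, giving width 3; this decomposition certifies tw(G) ≤ 3. Conversely, {1, 5, 7, 8} is a clique of size 4, and the vertices of any clique must share a bag in every tree decomposition; so some bag has ≥ 4 vertices and tw(G) ≥ 3. Combining the bounds, tw(G) = 3.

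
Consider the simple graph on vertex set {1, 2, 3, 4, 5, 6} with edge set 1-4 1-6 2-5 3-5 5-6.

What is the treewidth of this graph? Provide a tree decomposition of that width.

The largest bag has 2 vertices, giving width 1; this decomposition certifies tw(G) ≤ 1. G has an edge, so its treewidth is at least 1. Therefore the treewidth is 1.

Treewidth 1.
Bags: B1 = {2, 5}  B2 = {3, 5}  B3 = {5, 6}  B4 = {1, 6}  B5 = {1, 4}
Tree: B1–B2, B1–B3, B3–B4, B4–B5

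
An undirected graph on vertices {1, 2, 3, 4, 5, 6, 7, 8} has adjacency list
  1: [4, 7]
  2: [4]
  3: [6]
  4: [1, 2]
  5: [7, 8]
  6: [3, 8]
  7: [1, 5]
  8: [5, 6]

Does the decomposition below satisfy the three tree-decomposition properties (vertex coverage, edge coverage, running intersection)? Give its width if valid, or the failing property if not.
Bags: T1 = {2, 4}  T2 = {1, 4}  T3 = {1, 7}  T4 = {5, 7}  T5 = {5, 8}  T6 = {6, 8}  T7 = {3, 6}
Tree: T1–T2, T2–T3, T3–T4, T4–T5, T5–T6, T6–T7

Vertex coverage: the bags together contain {1, 2, 3, 4, 5, 6, 7, 8}, the full vertex set. Edge coverage: each edge of G has both endpoints in at least one bag. Running intersection: for every vertex, the bags containing it form a connected subtree. All three properties hold, so this is a valid tree decomposition of width max|bag| − 1 = 1, and hence tw(G) ≤ 1.

Yes; width 1.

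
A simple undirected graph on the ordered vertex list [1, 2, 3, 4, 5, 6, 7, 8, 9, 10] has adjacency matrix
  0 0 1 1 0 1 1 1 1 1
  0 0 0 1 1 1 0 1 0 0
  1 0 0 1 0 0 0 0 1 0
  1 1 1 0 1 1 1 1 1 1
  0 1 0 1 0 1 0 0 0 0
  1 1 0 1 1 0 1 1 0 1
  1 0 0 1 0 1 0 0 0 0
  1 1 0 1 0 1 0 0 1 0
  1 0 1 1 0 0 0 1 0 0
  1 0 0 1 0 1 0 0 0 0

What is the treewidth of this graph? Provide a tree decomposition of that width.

Every bag has size at most 4, so the width is 4 − 1 = 3 and tw(G) ≤ 3. On the other hand G contains the 4-clique {1, 4, 8, 9}. A clique must lie in a single bag of any decomposition, so no decomposition can have width below 3. Therefore the treewidth is 3.

Treewidth 3.
One optimal decomposition is:
Bags: B1 = {1, 4, 6, 8}  B2 = {2, 4, 6, 8}  B3 = {1, 4, 6, 10}  B4 = {1, 4, 8, 9}  B5 = {2, 4, 5, 6}  B6 = {1, 4, 6, 7}  B7 = {1, 3, 4, 9}
Tree: B1–B2, B1–B3, B1–B4, B2–B5, B1–B6, B4–B7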